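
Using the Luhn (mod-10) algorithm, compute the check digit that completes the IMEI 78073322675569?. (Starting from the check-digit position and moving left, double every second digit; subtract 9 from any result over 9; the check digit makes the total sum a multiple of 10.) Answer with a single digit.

Partial digits right→left: 9 6 5 5 7 6 2 2 3 3 7 0 8 7
Double every second digit counting from the check-digit position (so the 1st, 3rd, 5th, ... of the partial from the right).
  doubled (with −9 where >9): 9 1 5 4 6 5 7 → sum 37
  kept as-is: 6 5 6 2 3 0 7 → sum 29
Total = 37 + 29 = 66.
Check digit = (10 − (66 mod 10)) mod 10 = 4.

4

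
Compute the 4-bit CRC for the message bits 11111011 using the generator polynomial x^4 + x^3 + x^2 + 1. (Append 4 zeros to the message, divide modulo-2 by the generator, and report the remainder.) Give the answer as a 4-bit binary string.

1000

Append 4 zeros: 111110110000. Divide by 11101 (XOR where the leading bit is 1):
  pos 0: 11111 XOR 11101 = 00010
  pos 3: 10011 XOR 11101 = 01110
  pos 4: 11100 XOR 11101 = 00001
Remainder (last 4 bits) = 1000. This is the CRC / FCS.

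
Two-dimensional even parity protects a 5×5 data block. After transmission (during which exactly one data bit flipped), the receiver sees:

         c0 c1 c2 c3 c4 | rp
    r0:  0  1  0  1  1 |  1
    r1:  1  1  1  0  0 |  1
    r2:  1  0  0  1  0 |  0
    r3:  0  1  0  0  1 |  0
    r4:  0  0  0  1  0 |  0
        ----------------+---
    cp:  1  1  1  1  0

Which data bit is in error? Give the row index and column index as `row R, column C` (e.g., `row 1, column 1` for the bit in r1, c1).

row 4, column 0

Recompute each row's even parity and compare to rp:
  r0: data parity 1, sent rp 1 → ok
  r1: data parity 1, sent rp 1 → ok
  r2: data parity 0, sent rp 0 → ok
  r3: data parity 0, sent rp 0 → ok
  r4: data parity 1, sent rp 0 → mismatch
Recompute each column's even parity and compare to cp:
  c0: data parity 0, sent cp 1 → mismatch
  c1: data parity 1, sent cp 1 → ok
  c2: data parity 1, sent cp 1 → ok
  c3: data parity 1, sent cp 1 → ok
  c4: data parity 0, sent cp 0 → ok
Exactly one row (r4) and one column (c0) fail → the flipped bit is at their intersection.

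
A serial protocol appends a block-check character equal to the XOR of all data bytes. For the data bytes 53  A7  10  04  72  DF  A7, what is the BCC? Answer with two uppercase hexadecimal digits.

EA

XOR the bytes together:
  start with 0x53
  0x53 ⊕ 0xA7 = 0xF4
  0xF4 ⊕ 0x10 = 0xE4
  0xE4 ⊕ 0x04 = 0xE0
  0xE0 ⊕ 0x72 = 0x92
  0x92 ⊕ 0xDF = 0x4D
  0x4D ⊕ 0xA7 = 0xEA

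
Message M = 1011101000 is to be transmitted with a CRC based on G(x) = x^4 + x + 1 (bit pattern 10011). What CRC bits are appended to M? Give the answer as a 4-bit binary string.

0101

Append 4 zeros: 10111010000000. Divide by 10011 (XOR where the leading bit is 1):
  pos 0: 10111 XOR 10011 = 00100
  pos 2: 10001 XOR 10011 = 00010
  pos 5: 10000 XOR 10011 = 00011
  pos 8: 11000 XOR 10011 = 01011
  pos 9: 10110 XOR 10011 = 00101
Remainder (last 4 bits) = 0101. This is the CRC / FCS.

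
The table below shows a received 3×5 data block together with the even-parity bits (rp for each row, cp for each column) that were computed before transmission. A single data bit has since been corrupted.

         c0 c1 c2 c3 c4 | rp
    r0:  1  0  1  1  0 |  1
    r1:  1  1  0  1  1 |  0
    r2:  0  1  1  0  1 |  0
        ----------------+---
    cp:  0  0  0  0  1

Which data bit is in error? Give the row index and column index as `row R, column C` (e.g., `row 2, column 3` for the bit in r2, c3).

row 2, column 4

Recompute each row's even parity and compare to rp:
  r0: data parity 1, sent rp 1 → ok
  r1: data parity 0, sent rp 0 → ok
  r2: data parity 1, sent rp 0 → mismatch
Recompute each column's even parity and compare to cp:
  c0: data parity 0, sent cp 0 → ok
  c1: data parity 0, sent cp 0 → ok
  c2: data parity 0, sent cp 0 → ok
  c3: data parity 0, sent cp 0 → ok
  c4: data parity 0, sent cp 1 → mismatch
Exactly one row (r2) and one column (c4) fail → the flipped bit is at their intersection.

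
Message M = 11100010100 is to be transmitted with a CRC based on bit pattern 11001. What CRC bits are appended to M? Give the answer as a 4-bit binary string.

Append 4 zeros: 111000101000000. Divide by 11001 (XOR where the leading bit is 1):
  pos 0: 11100 XOR 11001 = 00101
  pos 2: 10101 XOR 11001 = 01100
  pos 3: 11000 XOR 11001 = 00001
  pos 7: 11000 XOR 11001 = 00001
Remainder (last 4 bits) = 1000. This is the CRC / FCS.

1000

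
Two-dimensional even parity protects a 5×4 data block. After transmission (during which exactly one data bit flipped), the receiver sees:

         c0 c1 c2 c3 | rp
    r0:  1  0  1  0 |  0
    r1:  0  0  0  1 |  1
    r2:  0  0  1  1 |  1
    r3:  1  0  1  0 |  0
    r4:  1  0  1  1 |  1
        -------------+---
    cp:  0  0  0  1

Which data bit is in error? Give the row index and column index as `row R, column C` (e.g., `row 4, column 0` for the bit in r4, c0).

Recompute each row's even parity and compare to rp:
  r0: data parity 0, sent rp 0 → ok
  r1: data parity 1, sent rp 1 → ok
  r2: data parity 0, sent rp 1 → mismatch
  r3: data parity 0, sent rp 0 → ok
  r4: data parity 1, sent rp 1 → ok
Recompute each column's even parity and compare to cp:
  c0: data parity 1, sent cp 0 → mismatch
  c1: data parity 0, sent cp 0 → ok
  c2: data parity 0, sent cp 0 → ok
  c3: data parity 1, sent cp 1 → ok
Exactly one row (r2) and one column (c0) fail → the flipped bit is at their intersection.

row 2, column 0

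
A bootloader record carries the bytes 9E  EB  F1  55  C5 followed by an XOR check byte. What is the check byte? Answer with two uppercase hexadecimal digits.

14

XOR the bytes together:
  start with 0x9E
  0x9E ⊕ 0xEB = 0x75
  0x75 ⊕ 0xF1 = 0x84
  0x84 ⊕ 0x55 = 0xD1
  0xD1 ⊕ 0xC5 = 0x14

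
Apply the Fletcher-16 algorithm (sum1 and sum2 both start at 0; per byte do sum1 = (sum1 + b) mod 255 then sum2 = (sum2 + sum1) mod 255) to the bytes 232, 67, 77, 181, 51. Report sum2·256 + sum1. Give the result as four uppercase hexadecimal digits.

Running sums (mod 255):
  after byte 0 (232): sum1=232, sum2=232
  after byte 1 (67): sum1=44, sum2=21
  after byte 2 (77): sum1=121, sum2=142
  after byte 3 (181): sum1=47, sum2=189
  after byte 4 (51): sum1=98, sum2=32
Checksum = sum2·256 + sum1 = 32·256 + 98 = 8290 = 0x2062.

2062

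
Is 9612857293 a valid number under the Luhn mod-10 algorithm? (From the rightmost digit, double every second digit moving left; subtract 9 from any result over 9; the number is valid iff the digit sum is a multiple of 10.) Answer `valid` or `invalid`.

From the right, keep odd positions and double even positions (subtract 9 from any doubled value over 9):
  doubled (positions 2,4,...): 9 5 7 2 9 → sum 32
  kept (positions 1,3,...): 3 2 5 2 6 → sum 18
Total = 50.
50 mod 10 = 0, so the number is valid.

valid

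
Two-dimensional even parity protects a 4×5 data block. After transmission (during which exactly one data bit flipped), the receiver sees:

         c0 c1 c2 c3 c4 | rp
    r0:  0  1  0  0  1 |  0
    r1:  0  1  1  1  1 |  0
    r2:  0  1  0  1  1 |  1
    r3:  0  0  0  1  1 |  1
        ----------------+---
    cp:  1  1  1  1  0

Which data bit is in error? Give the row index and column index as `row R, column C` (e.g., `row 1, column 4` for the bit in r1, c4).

row 3, column 0

Recompute each row's even parity and compare to rp:
  r0: data parity 0, sent rp 0 → ok
  r1: data parity 0, sent rp 0 → ok
  r2: data parity 1, sent rp 1 → ok
  r3: data parity 0, sent rp 1 → mismatch
Recompute each column's even parity and compare to cp:
  c0: data parity 0, sent cp 1 → mismatch
  c1: data parity 1, sent cp 1 → ok
  c2: data parity 1, sent cp 1 → ok
  c3: data parity 1, sent cp 1 → ok
  c4: data parity 0, sent cp 0 → ok
Exactly one row (r3) and one column (c0) fail → the flipped bit is at their intersection.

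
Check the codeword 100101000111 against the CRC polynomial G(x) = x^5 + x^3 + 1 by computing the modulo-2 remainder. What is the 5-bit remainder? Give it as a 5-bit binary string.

00000

Modulo-2 division of 100101000111 by 101001:
  pos 0: 100101 XOR 101001 = 001100
  pos 2: 110000 XOR 101001 = 011001
  pos 3: 110010 XOR 101001 = 011011
  pos 4: 110111 XOR 101001 = 011110
  pos 5: 111101 XOR 101001 = 010100
  pos 6: 101001 XOR 101001 = 000000
Remainder = 00000 (zero — the frame passes the CRC check).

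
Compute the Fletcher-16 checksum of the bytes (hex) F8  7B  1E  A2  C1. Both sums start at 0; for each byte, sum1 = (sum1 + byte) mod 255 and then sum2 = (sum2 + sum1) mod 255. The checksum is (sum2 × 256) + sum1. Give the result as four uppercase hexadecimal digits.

2CF6

Running sums (mod 255):
  after byte 0 (F8): sum1=248, sum2=248
  after byte 1 (7B): sum1=116, sum2=109
  after byte 2 (1E): sum1=146, sum2=0
  after byte 3 (A2): sum1=53, sum2=53
  after byte 4 (C1): sum1=246, sum2=44
Checksum = sum2·256 + sum1 = 44·256 + 246 = 11510 = 0x2CF6.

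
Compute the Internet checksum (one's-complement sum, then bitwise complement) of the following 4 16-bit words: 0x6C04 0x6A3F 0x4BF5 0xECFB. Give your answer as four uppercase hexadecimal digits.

F0CA

One's-complement addition (fold any carry out of bit 15 back into bit 0):
  0x6C04 + 0x6A3F = 0x0D643
  0xD643 + 0x4BF5 = 0x12238 → wrap carry → 0x2239
  0x2239 + 0xECFB = 0x10F34 → wrap carry → 0x0F35
One's-complement sum = 0x0F35.
Checksum = ~0x0F35 & 0xFFFF = 0xF0CA.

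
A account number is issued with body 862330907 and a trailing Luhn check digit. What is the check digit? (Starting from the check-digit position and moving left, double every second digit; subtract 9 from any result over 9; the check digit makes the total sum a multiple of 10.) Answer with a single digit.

0

Partial digits right→left: 7 0 9 0 3 3 2 6 8
Double every second digit counting from the check-digit position (so the 1st, 3rd, 5th, ... of the partial from the right).
  doubled (with −9 where >9): 5 9 6 4 7 → sum 31
  kept as-is: 0 0 3 6 → sum 9
Total = 31 + 9 = 40.
Check digit = (10 − (40 mod 10)) mod 10 = 0.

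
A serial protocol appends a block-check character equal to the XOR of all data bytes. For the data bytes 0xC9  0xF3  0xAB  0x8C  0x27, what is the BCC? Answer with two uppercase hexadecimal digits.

3A

XOR the bytes together:
  start with 0xC9
  0xC9 ⊕ 0xF3 = 0x3A
  0x3A ⊕ 0xAB = 0x91
  0x91 ⊕ 0x8C = 0x1D
  0x1D ⊕ 0x27 = 0x3A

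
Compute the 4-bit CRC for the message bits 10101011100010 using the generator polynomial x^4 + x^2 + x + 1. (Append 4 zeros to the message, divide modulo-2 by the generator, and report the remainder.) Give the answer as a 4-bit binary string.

0100

Append 4 zeros: 101010111000100000. Divide by 10111 (XOR where the leading bit is 1):
  pos 0: 10101 XOR 10111 = 00010
  pos 3: 10011 XOR 10111 = 00100
  pos 5: 10010 XOR 10111 = 00101
  pos 7: 10100 XOR 10111 = 00011
  pos 10: 11100 XOR 10111 = 01011
  pos 11: 10110 XOR 10111 = 00001
Remainder (last 4 bits) = 0100. This is the CRC / FCS.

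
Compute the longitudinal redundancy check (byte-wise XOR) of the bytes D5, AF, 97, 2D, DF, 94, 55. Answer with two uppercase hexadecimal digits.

XOR the bytes together:
  start with 0xD5
  0xD5 ⊕ 0xAF = 0x7A
  0x7A ⊕ 0x97 = 0xED
  0xED ⊕ 0x2D = 0xC0
  0xC0 ⊕ 0xDF = 0x1F
  0x1F ⊕ 0x94 = 0x8B
  0x8B ⊕ 0x55 = 0xDE

DE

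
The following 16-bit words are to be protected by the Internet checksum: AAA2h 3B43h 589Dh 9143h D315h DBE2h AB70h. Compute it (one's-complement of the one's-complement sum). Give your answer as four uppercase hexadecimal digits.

One's-complement addition (fold any carry out of bit 15 back into bit 0):
  0xAAA2 + 0x3B43 = 0x0E5E5
  0xE5E5 + 0x589D = 0x13E82 → wrap carry → 0x3E83
  0x3E83 + 0x9143 = 0x0CFC6
  0xCFC6 + 0xD315 = 0x1A2DB → wrap carry → 0xA2DC
  0xA2DC + 0xDBE2 = 0x17EBE → wrap carry → 0x7EBF
  0x7EBF + 0xAB70 = 0x12A2F → wrap carry → 0x2A30
One's-complement sum = 0x2A30.
Checksum = ~0x2A30 & 0xFFFF = 0xD5CF.

D5CF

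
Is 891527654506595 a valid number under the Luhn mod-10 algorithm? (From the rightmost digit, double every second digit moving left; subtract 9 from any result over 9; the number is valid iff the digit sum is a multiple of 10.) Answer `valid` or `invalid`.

valid

From the right, keep odd positions and double even positions (subtract 9 from any doubled value over 9):
  doubled (positions 2,4,...): 9 3 1 1 5 1 9 → sum 29
  kept (positions 1,3,...): 5 5 0 4 6 2 1 8 → sum 31
Total = 60.
60 mod 10 = 0, so the number is valid.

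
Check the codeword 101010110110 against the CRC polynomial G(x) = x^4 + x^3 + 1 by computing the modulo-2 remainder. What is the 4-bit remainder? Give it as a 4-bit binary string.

1011

Modulo-2 division of 101010110110 by 11001:
  pos 0: 10101 XOR 11001 = 01100
  pos 1: 11000 XOR 11001 = 00001
  pos 5: 11101 XOR 11001 = 00100
  pos 7: 10010 XOR 11001 = 01011
Remainder = 1011 (nonzero — an error is detected).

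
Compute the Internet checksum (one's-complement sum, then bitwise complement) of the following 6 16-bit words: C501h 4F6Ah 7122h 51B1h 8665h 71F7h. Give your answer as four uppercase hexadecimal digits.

3063

One's-complement addition (fold any carry out of bit 15 back into bit 0):
  0xC501 + 0x4F6A = 0x1146B → wrap carry → 0x146C
  0x146C + 0x7122 = 0x0858E
  0x858E + 0x51B1 = 0x0D73F
  0xD73F + 0x8665 = 0x15DA4 → wrap carry → 0x5DA5
  0x5DA5 + 0x71F7 = 0x0CF9C
One's-complement sum = 0xCF9C.
Checksum = ~0xCF9C & 0xFFFF = 0x3063.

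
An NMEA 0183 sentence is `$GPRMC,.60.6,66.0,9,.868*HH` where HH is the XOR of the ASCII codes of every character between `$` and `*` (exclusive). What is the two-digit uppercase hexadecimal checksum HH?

44

XOR the ASCII codes of the payload characters:
  'G' = 0x47 → acc = 0x47
  'P' = 0x50 → acc = 0x17
  'R' = 0x52 → acc = 0x45
  'M' = 0x4D → acc = 0x08
  'C' = 0x43 → acc = 0x4B
  ',' = 0x2C → acc = 0x67
  '.' = 0x2E → acc = 0x49
  '6' = 0x36 → acc = 0x7F
  '0' = 0x30 → acc = 0x4F
  '.' = 0x2E → acc = 0x61
  '6' = 0x36 → acc = 0x57
  ',' = 0x2C → acc = 0x7B
  '6' = 0x36 → acc = 0x4D
  '6' = 0x36 → acc = 0x7B
  '.' = 0x2E → acc = 0x55
  '0' = 0x30 → acc = 0x65
  ',' = 0x2C → acc = 0x49
  '9' = 0x39 → acc = 0x70
  ',' = 0x2C → acc = 0x5C
  '.' = 0x2E → acc = 0x72
  '8' = 0x38 → acc = 0x4A
  '6' = 0x36 → acc = 0x7C
  '8' = 0x38 → acc = 0x44
Checksum = 0x44.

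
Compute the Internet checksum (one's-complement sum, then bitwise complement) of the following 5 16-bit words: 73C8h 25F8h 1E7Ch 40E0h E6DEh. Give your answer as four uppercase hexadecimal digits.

One's-complement addition (fold any carry out of bit 15 back into bit 0):
  0x73C8 + 0x25F8 = 0x099C0
  0x99C0 + 0x1E7C = 0x0B83C
  0xB83C + 0x40E0 = 0x0F91C
  0xF91C + 0xE6DE = 0x1DFFA → wrap carry → 0xDFFB
One's-complement sum = 0xDFFB.
Checksum = ~0xDFFB & 0xFFFF = 0x2004.

2004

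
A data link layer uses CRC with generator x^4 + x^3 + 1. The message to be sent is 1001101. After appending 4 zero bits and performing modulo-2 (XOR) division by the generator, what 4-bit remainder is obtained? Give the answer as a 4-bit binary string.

Append 4 zeros: 10011010000. Divide by 11001 (XOR where the leading bit is 1):
  pos 0: 10011 XOR 11001 = 01010
  pos 1: 10100 XOR 11001 = 01101
  pos 2: 11011 XOR 11001 = 00010
  pos 5: 10000 XOR 11001 = 01001
  pos 6: 10010 XOR 11001 = 01011
Remainder (last 4 bits) = 1011. This is the CRC / FCS.

1011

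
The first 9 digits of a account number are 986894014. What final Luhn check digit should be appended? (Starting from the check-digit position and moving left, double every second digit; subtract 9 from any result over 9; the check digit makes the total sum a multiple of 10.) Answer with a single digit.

Partial digits right→left: 4 1 0 4 9 8 6 8 9
Double every second digit counting from the check-digit position (so the 1st, 3rd, 5th, ... of the partial from the right).
  doubled (with −9 where >9): 8 0 9 3 9 → sum 29
  kept as-is: 1 4 8 8 → sum 21
Total = 29 + 21 = 50.
Check digit = (10 − (50 mod 10)) mod 10 = 0.

0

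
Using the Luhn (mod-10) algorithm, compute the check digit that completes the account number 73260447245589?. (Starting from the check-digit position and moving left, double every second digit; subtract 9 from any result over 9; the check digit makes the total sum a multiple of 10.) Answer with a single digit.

Partial digits right→left: 9 8 5 5 4 2 7 4 4 0 6 2 3 7
Double every second digit counting from the check-digit position (so the 1st, 3rd, 5th, ... of the partial from the right).
  doubled (with −9 where >9): 9 1 8 5 8 3 6 → sum 40
  kept as-is: 8 5 2 4 0 2 7 → sum 28
Total = 40 + 28 = 68.
Check digit = (10 − (68 mod 10)) mod 10 = 2.

2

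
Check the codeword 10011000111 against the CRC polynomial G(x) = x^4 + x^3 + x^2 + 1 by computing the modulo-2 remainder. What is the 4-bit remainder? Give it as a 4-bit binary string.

0000

Modulo-2 division of 10011000111 by 11101:
  pos 0: 10011 XOR 11101 = 01110
  pos 1: 11100 XOR 11101 = 00001
  pos 5: 10011 XOR 11101 = 01110
  pos 6: 11101 XOR 11101 = 00000
Remainder = 0000 (zero — the frame passes the CRC check).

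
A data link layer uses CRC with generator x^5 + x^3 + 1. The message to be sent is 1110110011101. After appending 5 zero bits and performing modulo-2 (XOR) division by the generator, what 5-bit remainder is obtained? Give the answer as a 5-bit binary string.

11010

Append 5 zeros: 111011001110100000. Divide by 101001 (XOR where the leading bit is 1):
  pos 0: 111011 XOR 101001 = 010010
  pos 1: 100100 XOR 101001 = 001101
  pos 3: 110101 XOR 101001 = 011100
  pos 4: 111001 XOR 101001 = 010000
  pos 5: 100001 XOR 101001 = 001000
  pos 7: 100001 XOR 101001 = 001000
  pos 9: 100000 XOR 101001 = 001001
  pos 11: 100100 XOR 101001 = 001101
Remainder (last 5 bits) = 11010. This is the CRC / FCS.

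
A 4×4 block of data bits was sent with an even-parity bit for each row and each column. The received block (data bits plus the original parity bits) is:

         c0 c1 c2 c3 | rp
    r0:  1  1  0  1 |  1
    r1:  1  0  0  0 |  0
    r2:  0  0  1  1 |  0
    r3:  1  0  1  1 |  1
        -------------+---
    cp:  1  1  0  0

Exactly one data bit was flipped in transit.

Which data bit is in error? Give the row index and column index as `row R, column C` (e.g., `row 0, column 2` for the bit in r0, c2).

row 1, column 3

Recompute each row's even parity and compare to rp:
  r0: data parity 1, sent rp 1 → ok
  r1: data parity 1, sent rp 0 → mismatch
  r2: data parity 0, sent rp 0 → ok
  r3: data parity 1, sent rp 1 → ok
Recompute each column's even parity and compare to cp:
  c0: data parity 1, sent cp 1 → ok
  c1: data parity 1, sent cp 1 → ok
  c2: data parity 0, sent cp 0 → ok
  c3: data parity 1, sent cp 0 → mismatch
Exactly one row (r1) and one column (c3) fail → the flipped bit is at their intersection.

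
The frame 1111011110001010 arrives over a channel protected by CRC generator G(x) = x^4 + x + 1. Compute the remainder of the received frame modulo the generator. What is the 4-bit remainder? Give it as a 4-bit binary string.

Modulo-2 division of 1111011110001010 by 10011:
  pos 0: 11110 XOR 10011 = 01101
  pos 1: 11011 XOR 10011 = 01000
  pos 2: 10001 XOR 10011 = 00010
  pos 5: 10110 XOR 10011 = 00101
  pos 7: 10100 XOR 10011 = 00111
  pos 9: 11110 XOR 10011 = 01101
  pos 10: 11011 XOR 10011 = 01000
  pos 11: 10000 XOR 10011 = 00011
Remainder = 0011 (nonzero — an error is detected).

0011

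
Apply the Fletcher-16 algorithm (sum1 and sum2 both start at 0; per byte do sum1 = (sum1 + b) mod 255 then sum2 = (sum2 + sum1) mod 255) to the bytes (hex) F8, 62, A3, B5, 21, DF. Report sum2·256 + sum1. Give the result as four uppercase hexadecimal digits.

93B5

Running sums (mod 255):
  after byte 0 (F8): sum1=248, sum2=248
  after byte 1 (62): sum1=91, sum2=84
  after byte 2 (A3): sum1=254, sum2=83
  after byte 3 (B5): sum1=180, sum2=8
  after byte 4 (21): sum1=213, sum2=221
  after byte 5 (DF): sum1=181, sum2=147
Checksum = sum2·256 + sum1 = 147·256 + 181 = 37813 = 0x93B5.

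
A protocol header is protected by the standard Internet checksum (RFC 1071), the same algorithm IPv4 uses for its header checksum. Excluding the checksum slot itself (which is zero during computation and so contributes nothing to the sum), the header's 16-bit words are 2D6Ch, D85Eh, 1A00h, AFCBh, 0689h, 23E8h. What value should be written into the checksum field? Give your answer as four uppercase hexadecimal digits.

05F8

One's-complement addition (fold any carry out of bit 15 back into bit 0):
  0x2D6C + 0xD85E = 0x105CA → wrap carry → 0x05CB
  0x05CB + 0x1A00 = 0x01FCB
  0x1FCB + 0xAFCB = 0x0CF96
  0xCF96 + 0x0689 = 0x0D61F
  0xD61F + 0x23E8 = 0x0FA07
One's-complement sum = 0xFA07.
Checksum = ~0xFA07 & 0xFFFF = 0x05F8.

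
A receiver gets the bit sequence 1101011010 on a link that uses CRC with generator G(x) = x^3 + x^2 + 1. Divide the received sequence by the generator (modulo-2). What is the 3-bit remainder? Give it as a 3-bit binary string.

000

Modulo-2 division of 1101011010 by 1101:
  pos 0: 1101 XOR 1101 = 0000
  pos 5: 1101 XOR 1101 = 0000
Remainder = 000 (zero — the frame passes the CRC check).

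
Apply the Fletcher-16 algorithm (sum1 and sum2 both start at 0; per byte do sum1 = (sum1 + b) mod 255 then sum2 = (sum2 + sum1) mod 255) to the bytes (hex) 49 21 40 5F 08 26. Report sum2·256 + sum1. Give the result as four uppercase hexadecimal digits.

B238

Running sums (mod 255):
  after byte 0 (49): sum1=73, sum2=73
  after byte 1 (21): sum1=106, sum2=179
  after byte 2 (40): sum1=170, sum2=94
  after byte 3 (5F): sum1=10, sum2=104
  after byte 4 (08): sum1=18, sum2=122
  after byte 5 (26): sum1=56, sum2=178
Checksum = sum2·256 + sum1 = 178·256 + 56 = 45624 = 0xB238.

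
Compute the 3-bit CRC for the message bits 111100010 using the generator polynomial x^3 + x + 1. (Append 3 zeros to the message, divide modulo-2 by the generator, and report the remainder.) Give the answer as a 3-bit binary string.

101

Append 3 zeros: 111100010000. Divide by 1011 (XOR where the leading bit is 1):
  pos 0: 1111 XOR 1011 = 0100
  pos 1: 1000 XOR 1011 = 0011
  pos 3: 1100 XOR 1011 = 0111
  pos 4: 1111 XOR 1011 = 0100
  pos 5: 1000 XOR 1011 = 0011
  pos 7: 1100 XOR 1011 = 0111
  pos 8: 1110 XOR 1011 = 0101
Remainder (last 3 bits) = 101. This is the CRC / FCS.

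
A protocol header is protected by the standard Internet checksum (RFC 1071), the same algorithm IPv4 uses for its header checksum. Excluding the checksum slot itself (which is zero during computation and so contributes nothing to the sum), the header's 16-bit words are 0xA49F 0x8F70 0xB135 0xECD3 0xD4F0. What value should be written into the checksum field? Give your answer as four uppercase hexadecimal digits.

58F5

One's-complement addition (fold any carry out of bit 15 back into bit 0):
  0xA49F + 0x8F70 = 0x1340F → wrap carry → 0x3410
  0x3410 + 0xB135 = 0x0E545
  0xE545 + 0xECD3 = 0x1D218 → wrap carry → 0xD219
  0xD219 + 0xD4F0 = 0x1A709 → wrap carry → 0xA70A
One's-complement sum = 0xA70A.
Checksum = ~0xA70A & 0xFFFF = 0x58F5.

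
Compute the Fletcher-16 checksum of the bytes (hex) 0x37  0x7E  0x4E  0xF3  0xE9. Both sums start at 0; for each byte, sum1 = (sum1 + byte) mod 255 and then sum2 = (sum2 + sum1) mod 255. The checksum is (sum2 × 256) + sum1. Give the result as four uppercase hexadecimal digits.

Running sums (mod 255):
  after byte 0 (0x37): sum1=55, sum2=55
  after byte 1 (0x7E): sum1=181, sum2=236
  after byte 2 (0x4E): sum1=4, sum2=240
  after byte 3 (0xF3): sum1=247, sum2=232
  after byte 4 (0xE9): sum1=225, sum2=202
Checksum = sum2·256 + sum1 = 202·256 + 225 = 51937 = 0xCAE1.

CAE1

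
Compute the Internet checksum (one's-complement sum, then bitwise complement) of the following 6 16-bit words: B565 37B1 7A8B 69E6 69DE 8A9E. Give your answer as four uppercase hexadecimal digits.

One's-complement addition (fold any carry out of bit 15 back into bit 0):
  0xB565 + 0x37B1 = 0x0ED16
  0xED16 + 0x7A8B = 0x167A1 → wrap carry → 0x67A2
  0x67A2 + 0x69E6 = 0x0D188
  0xD188 + 0x69DE = 0x13B66 → wrap carry → 0x3B67
  0x3B67 + 0x8A9E = 0x0C605
One's-complement sum = 0xC605.
Checksum = ~0xC605 & 0xFFFF = 0x39FA.

39FA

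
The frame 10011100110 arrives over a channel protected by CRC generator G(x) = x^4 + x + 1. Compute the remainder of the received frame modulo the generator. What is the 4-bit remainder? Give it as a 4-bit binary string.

0000

Modulo-2 division of 10011100110 by 10011:
  pos 0: 10011 XOR 10011 = 00000
  pos 5: 10011 XOR 10011 = 00000
Remainder = 0000 (zero — the frame passes the CRC check).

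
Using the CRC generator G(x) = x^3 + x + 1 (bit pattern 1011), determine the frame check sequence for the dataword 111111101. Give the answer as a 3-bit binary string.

Append 3 zeros: 111111101000. Divide by 1011 (XOR where the leading bit is 1):
  pos 0: 1111 XOR 1011 = 0100
  pos 1: 1001 XOR 1011 = 0010
  pos 3: 1011 XOR 1011 = 0000
  pos 8: 1000 XOR 1011 = 0011
Remainder (last 3 bits) = 011. This is the CRC / FCS.

011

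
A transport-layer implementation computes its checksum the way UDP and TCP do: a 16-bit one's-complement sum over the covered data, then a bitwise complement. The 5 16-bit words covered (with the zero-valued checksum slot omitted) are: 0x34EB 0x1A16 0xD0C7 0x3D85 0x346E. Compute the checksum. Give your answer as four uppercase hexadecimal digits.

6E43

One's-complement addition (fold any carry out of bit 15 back into bit 0):
  0x34EB + 0x1A16 = 0x04F01
  0x4F01 + 0xD0C7 = 0x11FC8 → wrap carry → 0x1FC9
  0x1FC9 + 0x3D85 = 0x05D4E
  0x5D4E + 0x346E = 0x091BC
One's-complement sum = 0x91BC.
Checksum = ~0x91BC & 0xFFFF = 0x6E43.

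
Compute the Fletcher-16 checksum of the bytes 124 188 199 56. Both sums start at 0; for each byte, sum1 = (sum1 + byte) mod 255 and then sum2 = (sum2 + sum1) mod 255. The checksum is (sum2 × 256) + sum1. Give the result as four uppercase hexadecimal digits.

EF39

Running sums (mod 255):
  after byte 0 (124): sum1=124, sum2=124
  after byte 1 (188): sum1=57, sum2=181
  after byte 2 (199): sum1=1, sum2=182
  after byte 3 (56): sum1=57, sum2=239
Checksum = sum2·256 + sum1 = 239·256 + 57 = 61241 = 0xEF39.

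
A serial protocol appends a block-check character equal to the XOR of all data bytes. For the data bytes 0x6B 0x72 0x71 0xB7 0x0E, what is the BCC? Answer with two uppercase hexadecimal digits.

XOR the bytes together:
  start with 0x6B
  0x6B ⊕ 0x72 = 0x19
  0x19 ⊕ 0x71 = 0x68
  0x68 ⊕ 0xB7 = 0xDF
  0xDF ⊕ 0x0E = 0xD1

D1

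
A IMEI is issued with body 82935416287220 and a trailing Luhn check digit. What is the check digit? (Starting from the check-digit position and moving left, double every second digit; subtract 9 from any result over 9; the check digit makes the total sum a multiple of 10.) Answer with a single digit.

4

Partial digits right→left: 0 2 2 7 8 2 6 1 4 5 3 9 2 8
Double every second digit counting from the check-digit position (so the 1st, 3rd, 5th, ... of the partial from the right).
  doubled (with −9 where >9): 0 4 7 3 8 6 4 → sum 32
  kept as-is: 2 7 2 1 5 9 8 → sum 34
Total = 32 + 34 = 66.
Check digit = (10 − (66 mod 10)) mod 10 = 4.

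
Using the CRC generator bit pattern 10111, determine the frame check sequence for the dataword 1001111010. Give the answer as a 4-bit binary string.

Append 4 zeros: 10011110100000. Divide by 10111 (XOR where the leading bit is 1):
  pos 0: 10011 XOR 10111 = 00100
  pos 2: 10011 XOR 10111 = 00100
  pos 4: 10001 XOR 10111 = 00110
  pos 6: 11000 XOR 10111 = 01111
  pos 7: 11110 XOR 10111 = 01001
  pos 8: 10010 XOR 10111 = 00101
Remainder (last 4 bits) = 1010. This is the CRC / FCS.

1010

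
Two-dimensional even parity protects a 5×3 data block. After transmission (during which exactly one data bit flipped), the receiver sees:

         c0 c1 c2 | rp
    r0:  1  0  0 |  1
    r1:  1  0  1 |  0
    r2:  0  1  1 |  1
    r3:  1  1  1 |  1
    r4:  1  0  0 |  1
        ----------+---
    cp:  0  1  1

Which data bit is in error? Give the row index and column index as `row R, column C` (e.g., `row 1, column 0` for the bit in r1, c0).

Recompute each row's even parity and compare to rp:
  r0: data parity 1, sent rp 1 → ok
  r1: data parity 0, sent rp 0 → ok
  r2: data parity 0, sent rp 1 → mismatch
  r3: data parity 1, sent rp 1 → ok
  r4: data parity 1, sent rp 1 → ok
Recompute each column's even parity and compare to cp:
  c0: data parity 0, sent cp 0 → ok
  c1: data parity 0, sent cp 1 → mismatch
  c2: data parity 1, sent cp 1 → ok
Exactly one row (r2) and one column (c1) fail → the flipped bit is at their intersection.

row 2, column 1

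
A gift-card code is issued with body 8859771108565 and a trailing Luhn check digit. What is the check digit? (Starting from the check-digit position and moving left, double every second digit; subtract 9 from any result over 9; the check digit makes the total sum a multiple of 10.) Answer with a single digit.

Partial digits right→left: 5 6 5 8 0 1 1 7 7 9 5 8 8
Double every second digit counting from the check-digit position (so the 1st, 3rd, 5th, ... of the partial from the right).
  doubled (with −9 where >9): 1 1 0 2 5 1 7 → sum 17
  kept as-is: 6 8 1 7 9 8 → sum 39
Total = 17 + 39 = 56.
Check digit = (10 − (56 mod 10)) mod 10 = 4.

4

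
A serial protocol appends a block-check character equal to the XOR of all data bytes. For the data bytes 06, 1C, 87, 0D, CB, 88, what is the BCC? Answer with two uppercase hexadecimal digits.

D3

XOR the bytes together:
  start with 0x06
  0x06 ⊕ 0x1C = 0x1A
  0x1A ⊕ 0x87 = 0x9D
  0x9D ⊕ 0x0D = 0x90
  0x90 ⊕ 0xCB = 0x5B
  0x5B ⊕ 0x88 = 0xD3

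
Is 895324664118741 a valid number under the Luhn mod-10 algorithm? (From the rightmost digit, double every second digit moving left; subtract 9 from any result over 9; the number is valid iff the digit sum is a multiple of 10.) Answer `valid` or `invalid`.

From the right, keep odd positions and double even positions (subtract 9 from any doubled value over 9):
  doubled (positions 2,4,...): 8 7 2 3 8 6 9 → sum 43
  kept (positions 1,3,...): 1 7 1 4 6 2 5 8 → sum 34
Total = 77.
77 mod 10 = 7, so the number is invalid.

invalid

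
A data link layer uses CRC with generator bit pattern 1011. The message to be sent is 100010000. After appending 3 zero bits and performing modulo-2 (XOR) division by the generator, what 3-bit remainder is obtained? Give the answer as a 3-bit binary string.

Append 3 zeros: 100010000000. Divide by 1011 (XOR where the leading bit is 1):
  pos 0: 1000 XOR 1011 = 0011
  pos 2: 1110 XOR 1011 = 0101
  pos 3: 1010 XOR 1011 = 0001
  pos 6: 1000 XOR 1011 = 0011
  pos 8: 1100 XOR 1011 = 0111
Remainder (last 3 bits) = 111. This is the CRC / FCS.

111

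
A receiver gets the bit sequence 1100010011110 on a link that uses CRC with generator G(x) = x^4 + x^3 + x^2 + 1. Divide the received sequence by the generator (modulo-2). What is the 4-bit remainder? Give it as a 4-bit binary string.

1000

Modulo-2 division of 1100010011110 by 11101:
  pos 0: 11000 XOR 11101 = 00101
  pos 2: 10110 XOR 11101 = 01011
  pos 3: 10110 XOR 11101 = 01011
  pos 4: 10111 XOR 11101 = 01010
  pos 5: 10101 XOR 11101 = 01000
  pos 6: 10001 XOR 11101 = 01100
  pos 7: 11001 XOR 11101 = 00100
Remainder = 1000 (nonzero — an error is detected).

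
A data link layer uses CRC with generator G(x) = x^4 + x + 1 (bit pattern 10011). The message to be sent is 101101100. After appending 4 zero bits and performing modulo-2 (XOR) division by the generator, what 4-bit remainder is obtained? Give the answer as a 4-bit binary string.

0101

Append 4 zeros: 1011011000000. Divide by 10011 (XOR where the leading bit is 1):
  pos 0: 10110 XOR 10011 = 00101
  pos 2: 10111 XOR 10011 = 00100
  pos 4: 10000 XOR 10011 = 00011
  pos 7: 11000 XOR 10011 = 01011
  pos 8: 10110 XOR 10011 = 00101
Remainder (last 4 bits) = 0101. This is the CRC / FCS.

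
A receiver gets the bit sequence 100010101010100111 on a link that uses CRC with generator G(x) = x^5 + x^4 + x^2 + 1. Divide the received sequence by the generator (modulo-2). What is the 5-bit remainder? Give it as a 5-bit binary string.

Modulo-2 division of 100010101010100111 by 110101:
  pos 0: 100010 XOR 110101 = 010111
  pos 1: 101111 XOR 110101 = 011010
  pos 2: 110100 XOR 110101 = 000001
  pos 7: 110101 XOR 110101 = 000000
Remainder = 00111 (nonzero — an error is detected).

00111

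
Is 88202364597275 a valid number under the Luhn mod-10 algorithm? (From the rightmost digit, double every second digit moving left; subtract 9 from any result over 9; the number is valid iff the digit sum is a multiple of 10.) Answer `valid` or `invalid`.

From the right, keep odd positions and double even positions (subtract 9 from any doubled value over 9):
  doubled (positions 2,4,...): 5 5 1 3 4 4 7 → sum 29
  kept (positions 1,3,...): 5 2 9 4 3 0 8 → sum 31
Total = 60.
60 mod 10 = 0, so the number is valid.

valid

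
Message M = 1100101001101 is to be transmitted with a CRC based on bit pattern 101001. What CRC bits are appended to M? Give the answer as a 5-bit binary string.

Append 5 zeros: 110010100110100000. Divide by 101001 (XOR where the leading bit is 1):
  pos 0: 110010 XOR 101001 = 011011
  pos 1: 110111 XOR 101001 = 011110
  pos 2: 111100 XOR 101001 = 010101
  pos 3: 101010 XOR 101001 = 000011
  pos 7: 111101 XOR 101001 = 010100
  pos 8: 101000 XOR 101001 = 000001
Remainder (last 5 bits) = 10000. This is the CRC / FCS.

10000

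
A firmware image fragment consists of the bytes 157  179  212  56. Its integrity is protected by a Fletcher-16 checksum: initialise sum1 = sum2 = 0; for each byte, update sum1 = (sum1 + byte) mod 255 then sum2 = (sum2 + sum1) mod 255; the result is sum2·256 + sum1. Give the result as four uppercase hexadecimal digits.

735E

Running sums (mod 255):
  after byte 0 (157): sum1=157, sum2=157
  after byte 1 (179): sum1=81, sum2=238
  after byte 2 (212): sum1=38, sum2=21
  after byte 3 (56): sum1=94, sum2=115
Checksum = sum2·256 + sum1 = 115·256 + 94 = 29534 = 0x735E.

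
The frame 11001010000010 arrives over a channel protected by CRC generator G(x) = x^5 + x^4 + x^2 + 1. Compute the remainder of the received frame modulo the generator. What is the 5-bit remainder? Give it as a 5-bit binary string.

00001

Modulo-2 division of 11001010000010 by 110101:
  pos 0: 110010 XOR 110101 = 000111
  pos 3: 111100 XOR 110101 = 001001
  pos 5: 100100 XOR 110101 = 010001
  pos 6: 100010 XOR 110101 = 010111
  pos 7: 101111 XOR 110101 = 011010
  pos 8: 110100 XOR 110101 = 000001
Remainder = 00001 (nonzero — an error is detected).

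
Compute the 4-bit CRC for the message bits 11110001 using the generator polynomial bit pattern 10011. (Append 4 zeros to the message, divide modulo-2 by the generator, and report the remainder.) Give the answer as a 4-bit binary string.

Append 4 zeros: 111100010000. Divide by 10011 (XOR where the leading bit is 1):
  pos 0: 11110 XOR 10011 = 01101
  pos 1: 11010 XOR 10011 = 01001
  pos 2: 10010 XOR 10011 = 00001
  pos 6: 11000 XOR 10011 = 01011
  pos 7: 10110 XOR 10011 = 00101
Remainder (last 4 bits) = 0101. This is the CRC / FCS.

0101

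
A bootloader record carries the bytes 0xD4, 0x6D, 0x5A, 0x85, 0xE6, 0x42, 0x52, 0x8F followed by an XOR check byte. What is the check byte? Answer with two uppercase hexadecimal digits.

XOR the bytes together:
  start with 0xD4
  0xD4 ⊕ 0x6D = 0xB9
  0xB9 ⊕ 0x5A = 0xE3
  0xE3 ⊕ 0x85 = 0x66
  0x66 ⊕ 0xE6 = 0x80
  0x80 ⊕ 0x42 = 0xC2
  0xC2 ⊕ 0x52 = 0x90
  0x90 ⊕ 0x8F = 0x1F

1F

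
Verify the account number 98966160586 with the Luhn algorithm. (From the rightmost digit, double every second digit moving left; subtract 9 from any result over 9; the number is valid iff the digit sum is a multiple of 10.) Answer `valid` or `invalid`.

valid

From the right, keep odd positions and double even positions (subtract 9 from any doubled value over 9):
  doubled (positions 2,4,...): 7 0 2 3 7 → sum 19
  kept (positions 1,3,...): 6 5 6 6 9 9 → sum 41
Total = 60.
60 mod 10 = 0, so the number is valid.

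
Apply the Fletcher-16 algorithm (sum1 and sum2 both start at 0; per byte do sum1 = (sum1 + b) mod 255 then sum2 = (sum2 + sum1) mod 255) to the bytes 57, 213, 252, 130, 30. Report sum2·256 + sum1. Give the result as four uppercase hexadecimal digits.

8FAC

Running sums (mod 255):
  after byte 0 (57): sum1=57, sum2=57
  after byte 1 (213): sum1=15, sum2=72
  after byte 2 (252): sum1=12, sum2=84
  after byte 3 (130): sum1=142, sum2=226
  after byte 4 (30): sum1=172, sum2=143
Checksum = sum2·256 + sum1 = 143·256 + 172 = 36780 = 0x8FAC.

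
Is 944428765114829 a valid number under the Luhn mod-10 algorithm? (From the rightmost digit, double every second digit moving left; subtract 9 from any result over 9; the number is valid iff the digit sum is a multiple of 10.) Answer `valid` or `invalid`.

invalid

From the right, keep odd positions and double even positions (subtract 9 from any doubled value over 9):
  doubled (positions 2,4,...): 4 8 2 3 7 8 8 → sum 40
  kept (positions 1,3,...): 9 8 1 5 7 2 4 9 → sum 45
Total = 85.
85 mod 10 = 5, so the number is invalid.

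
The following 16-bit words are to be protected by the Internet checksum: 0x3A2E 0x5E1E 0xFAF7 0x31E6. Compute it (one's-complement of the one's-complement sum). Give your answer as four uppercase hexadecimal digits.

One's-complement addition (fold any carry out of bit 15 back into bit 0):
  0x3A2E + 0x5E1E = 0x0984C
  0x984C + 0xFAF7 = 0x19343 → wrap carry → 0x9344
  0x9344 + 0x31E6 = 0x0C52A
One's-complement sum = 0xC52A.
Checksum = ~0xC52A & 0xFFFF = 0x3AD5.

3AD5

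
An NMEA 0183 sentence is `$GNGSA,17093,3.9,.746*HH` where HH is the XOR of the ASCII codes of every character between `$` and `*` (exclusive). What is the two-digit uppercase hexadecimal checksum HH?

XOR the ASCII codes of the payload characters:
  'G' = 0x47 → acc = 0x47
  'N' = 0x4E → acc = 0x09
  'G' = 0x47 → acc = 0x4E
  'S' = 0x53 → acc = 0x1D
  'A' = 0x41 → acc = 0x5C
  ',' = 0x2C → acc = 0x70
  '1' = 0x31 → acc = 0x41
  '7' = 0x37 → acc = 0x76
  '0' = 0x30 → acc = 0x46
  '9' = 0x39 → acc = 0x7F
  '3' = 0x33 → acc = 0x4C
  ',' = 0x2C → acc = 0x60
  '3' = 0x33 → acc = 0x53
  '.' = 0x2E → acc = 0x7D
  '9' = 0x39 → acc = 0x44
  ',' = 0x2C → acc = 0x68
  '.' = 0x2E → acc = 0x46
  '7' = 0x37 → acc = 0x71
  '4' = 0x34 → acc = 0x45
  '6' = 0x36 → acc = 0x73
Checksum = 0x73.

73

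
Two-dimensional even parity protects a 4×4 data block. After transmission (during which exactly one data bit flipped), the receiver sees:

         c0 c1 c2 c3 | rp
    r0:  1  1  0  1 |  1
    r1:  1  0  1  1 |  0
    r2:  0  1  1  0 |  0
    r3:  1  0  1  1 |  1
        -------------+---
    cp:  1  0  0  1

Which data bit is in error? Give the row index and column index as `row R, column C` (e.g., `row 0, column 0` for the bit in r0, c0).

row 1, column 2

Recompute each row's even parity and compare to rp:
  r0: data parity 1, sent rp 1 → ok
  r1: data parity 1, sent rp 0 → mismatch
  r2: data parity 0, sent rp 0 → ok
  r3: data parity 1, sent rp 1 → ok
Recompute each column's even parity and compare to cp:
  c0: data parity 1, sent cp 1 → ok
  c1: data parity 0, sent cp 0 → ok
  c2: data parity 1, sent cp 0 → mismatch
  c3: data parity 1, sent cp 1 → ok
Exactly one row (r1) and one column (c2) fail → the flipped bit is at their intersection.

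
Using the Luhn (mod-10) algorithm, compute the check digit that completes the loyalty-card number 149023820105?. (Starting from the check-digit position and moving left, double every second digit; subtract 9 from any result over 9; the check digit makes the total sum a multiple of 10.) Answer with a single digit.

9

Partial digits right→left: 5 0 1 0 2 8 3 2 0 9 4 1
Double every second digit counting from the check-digit position (so the 1st, 3rd, 5th, ... of the partial from the right).
  doubled (with −9 where >9): 1 2 4 6 0 8 → sum 21
  kept as-is: 0 0 8 2 9 1 → sum 20
Total = 21 + 20 = 41.
Check digit = (10 − (41 mod 10)) mod 10 = 9.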